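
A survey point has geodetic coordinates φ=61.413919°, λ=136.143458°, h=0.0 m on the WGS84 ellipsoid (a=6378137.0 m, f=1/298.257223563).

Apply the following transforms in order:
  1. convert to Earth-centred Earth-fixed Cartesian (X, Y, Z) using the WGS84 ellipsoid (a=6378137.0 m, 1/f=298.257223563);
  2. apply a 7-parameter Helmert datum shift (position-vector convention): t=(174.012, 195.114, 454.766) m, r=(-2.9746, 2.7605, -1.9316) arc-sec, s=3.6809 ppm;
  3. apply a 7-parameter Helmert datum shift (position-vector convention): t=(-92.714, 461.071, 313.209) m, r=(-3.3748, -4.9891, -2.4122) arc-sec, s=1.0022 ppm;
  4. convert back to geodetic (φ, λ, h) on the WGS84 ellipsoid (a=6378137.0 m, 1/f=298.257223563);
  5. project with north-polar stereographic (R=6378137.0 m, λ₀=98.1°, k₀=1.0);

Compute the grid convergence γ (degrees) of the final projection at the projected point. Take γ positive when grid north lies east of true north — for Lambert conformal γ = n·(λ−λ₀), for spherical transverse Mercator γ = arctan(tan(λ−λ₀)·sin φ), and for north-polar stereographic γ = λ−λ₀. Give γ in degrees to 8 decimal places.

start: φ=61.413919°, λ=136.143458°, h=0.000 m
→ ECEF (a=6378137.000, f=1/298.257223563): X=-2206285.0917, Y=2119934.7944, Z=5577558.0777
→ Helmert 7p (PV): X=-2206024.7020, Y=2120238.8086, Z=5578032.3293
→ Helmert 7p (PV): X=-2206229.7520, Y=2120819.0683, Z=5578263.0793
→ geod (Bowring, a=6378137.000): φ=61.41243238°, λ=136.13080219°, h=893.1572 m
→ into stereo (λ₀=98.1°): φ=61.41243238°, λ−λ₀=38.03080219°
convergence γ = 38.03080219°

38.03080219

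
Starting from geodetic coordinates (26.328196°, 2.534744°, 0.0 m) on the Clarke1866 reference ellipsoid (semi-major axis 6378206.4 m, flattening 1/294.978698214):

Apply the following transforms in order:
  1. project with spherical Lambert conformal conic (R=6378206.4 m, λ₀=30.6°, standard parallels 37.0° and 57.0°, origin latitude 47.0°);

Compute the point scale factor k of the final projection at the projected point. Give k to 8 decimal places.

1.04702330

start: φ=26.328196°, λ=2.534744°, h=0.000 m
→ into lcc (λ₀=30.6°): φ=26.32819600°, λ−λ₀=-28.06525600°
scale k = 1.04702330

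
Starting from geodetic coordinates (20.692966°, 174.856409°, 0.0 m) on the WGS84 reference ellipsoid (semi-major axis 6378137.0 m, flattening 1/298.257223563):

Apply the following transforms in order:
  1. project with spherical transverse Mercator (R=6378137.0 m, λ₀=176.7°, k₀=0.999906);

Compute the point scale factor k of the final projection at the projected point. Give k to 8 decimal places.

1.00035914

start: φ=20.692966°, λ=174.856409°, h=0.000 m
→ into tm (λ₀=176.7°): φ=20.69296600°, λ−λ₀=-1.84359100°
scale k = 1.00035914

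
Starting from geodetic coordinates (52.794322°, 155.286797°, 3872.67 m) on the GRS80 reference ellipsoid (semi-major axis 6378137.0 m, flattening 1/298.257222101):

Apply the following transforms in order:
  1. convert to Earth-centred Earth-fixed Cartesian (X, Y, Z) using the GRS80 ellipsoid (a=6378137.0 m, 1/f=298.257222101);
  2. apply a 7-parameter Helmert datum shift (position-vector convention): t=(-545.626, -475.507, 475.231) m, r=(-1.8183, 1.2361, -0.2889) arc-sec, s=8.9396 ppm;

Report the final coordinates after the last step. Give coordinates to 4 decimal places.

start: φ=52.794322°, λ=155.286797°, h=3872.670 m
→ ECEF (a=6378137.000, f=1/298.257222101): X=-3513079.7949, Y=1616817.0736, Z=5059820.4017
→ Helmert 7p (PV): X=-3513624.2391, Y=1616405.5454, Z=5060347.6658

X=-3513624.2391 m, Y=1616405.5454 m, Z=5060347.6658 m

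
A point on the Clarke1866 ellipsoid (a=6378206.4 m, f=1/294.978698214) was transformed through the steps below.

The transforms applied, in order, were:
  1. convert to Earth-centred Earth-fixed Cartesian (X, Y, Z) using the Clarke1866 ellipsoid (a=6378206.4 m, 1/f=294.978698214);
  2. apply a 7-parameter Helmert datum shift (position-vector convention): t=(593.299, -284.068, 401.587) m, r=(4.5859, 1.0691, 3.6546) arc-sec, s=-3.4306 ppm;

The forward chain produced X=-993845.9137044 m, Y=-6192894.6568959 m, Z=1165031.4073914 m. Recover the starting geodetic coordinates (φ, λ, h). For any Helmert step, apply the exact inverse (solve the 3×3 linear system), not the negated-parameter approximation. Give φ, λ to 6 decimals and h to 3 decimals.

φ=10.590637°, λ=-99.124052°, h=1701.127 m

start: X=-993845.9137, Y=-6192894.6569, Z=1165031.4074 m
→ Helmert⁻¹: X=-994558.3817, Y=-6192588.3154, Z=1164766.3411
→ geod (Bowring, a=6378206.400): φ=10.59063700°, λ=-99.12405200°, h=1701.1270 m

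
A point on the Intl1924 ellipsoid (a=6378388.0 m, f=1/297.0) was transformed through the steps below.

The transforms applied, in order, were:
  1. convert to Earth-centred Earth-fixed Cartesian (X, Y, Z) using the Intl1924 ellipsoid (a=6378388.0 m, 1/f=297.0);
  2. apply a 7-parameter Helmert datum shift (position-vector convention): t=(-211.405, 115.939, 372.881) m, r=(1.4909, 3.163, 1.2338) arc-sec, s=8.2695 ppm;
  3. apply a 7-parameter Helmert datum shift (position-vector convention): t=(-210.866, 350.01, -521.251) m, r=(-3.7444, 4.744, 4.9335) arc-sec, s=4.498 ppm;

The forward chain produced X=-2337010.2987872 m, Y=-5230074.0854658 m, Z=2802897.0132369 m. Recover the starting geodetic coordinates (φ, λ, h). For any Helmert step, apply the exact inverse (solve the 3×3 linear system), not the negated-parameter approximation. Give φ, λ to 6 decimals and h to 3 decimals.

φ=26.223713°, λ=-114.073851°, h=3411.106 m

start: X=-2337010.2988, Y=-5230074.0855, Z=2802897.0132 m
→ Helmert⁻¹: X=-2336978.4977, Y=-5230395.5612, Z=2803256.9558
→ Helmert⁻¹: X=-2336822.0364, Y=-5230434.0095, Z=2802862.8682
→ geod (Bowring, a=6378388.000): φ=26.22371300°, λ=-114.07385100°, h=3411.1060 m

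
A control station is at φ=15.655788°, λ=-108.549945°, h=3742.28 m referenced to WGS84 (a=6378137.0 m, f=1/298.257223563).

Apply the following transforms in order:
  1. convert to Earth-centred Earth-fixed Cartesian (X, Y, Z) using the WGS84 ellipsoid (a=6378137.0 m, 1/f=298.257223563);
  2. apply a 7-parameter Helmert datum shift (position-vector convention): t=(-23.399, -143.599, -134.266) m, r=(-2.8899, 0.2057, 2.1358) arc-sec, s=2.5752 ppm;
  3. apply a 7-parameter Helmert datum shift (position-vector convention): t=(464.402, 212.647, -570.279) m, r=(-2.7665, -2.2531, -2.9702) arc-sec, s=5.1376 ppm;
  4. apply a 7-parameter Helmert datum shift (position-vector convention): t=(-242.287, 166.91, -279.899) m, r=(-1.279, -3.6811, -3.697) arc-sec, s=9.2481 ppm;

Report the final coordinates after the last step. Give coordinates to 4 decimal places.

start: φ=15.655788°, λ=-108.549945°, h=3742.280 m
→ ECEF (a=6378137.000, f=1/298.257223563): X=-1955428.6392, Y=-5827274.0991, Z=1711092.6472
→ Helmert 7p (PV): X=-1955395.0279, Y=-5827428.9788, Z=1711046.3817
→ Helmert 7p (PV): X=-1955043.2774, Y=-5827195.1638, Z=1710541.6939
→ Helmert 7p (PV): X=-1955438.6173, Y=-5827036.4958, Z=1710278.8566

X=-1955438.6173 m, Y=-5827036.4958 m, Z=1710278.8566 m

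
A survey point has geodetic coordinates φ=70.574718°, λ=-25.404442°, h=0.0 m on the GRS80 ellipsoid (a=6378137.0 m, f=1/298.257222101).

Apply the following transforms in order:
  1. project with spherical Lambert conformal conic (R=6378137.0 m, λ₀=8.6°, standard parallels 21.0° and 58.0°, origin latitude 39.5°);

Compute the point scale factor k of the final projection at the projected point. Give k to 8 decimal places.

start: φ=70.574718°, λ=-25.404442°, h=0.000 m
→ into lcc (λ₀=8.6°): φ=70.57471800°, λ−λ₀=-34.00444200°
scale k = 1.14062217

1.14062217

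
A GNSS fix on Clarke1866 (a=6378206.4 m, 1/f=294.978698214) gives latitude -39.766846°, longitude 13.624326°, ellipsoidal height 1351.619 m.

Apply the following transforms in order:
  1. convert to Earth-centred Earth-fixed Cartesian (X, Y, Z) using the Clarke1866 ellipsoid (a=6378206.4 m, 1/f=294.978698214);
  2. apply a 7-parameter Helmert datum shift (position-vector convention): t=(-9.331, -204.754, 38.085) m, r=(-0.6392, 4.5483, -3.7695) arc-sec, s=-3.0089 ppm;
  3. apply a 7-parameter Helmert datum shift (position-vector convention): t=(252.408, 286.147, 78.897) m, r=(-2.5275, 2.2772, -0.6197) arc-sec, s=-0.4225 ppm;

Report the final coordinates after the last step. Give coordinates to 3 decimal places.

X=4772416.166 m, Y=1156599.211 m, Z=-4058832.556 m

start: φ=-39.766846°, λ=13.624326°, h=1351.619 m
→ ECEF (a=6378206.400, f=1/294.978698214): X=4772299.1613, Y=1156685.6517, Z=-4058787.7927
→ Helmert 7p (PV): X=4772207.1102, Y=1156377.6257, Z=-4058846.3123
→ Helmert 7p (PV): X=4772416.1658, Y=1156599.2109, Z=-4058832.5563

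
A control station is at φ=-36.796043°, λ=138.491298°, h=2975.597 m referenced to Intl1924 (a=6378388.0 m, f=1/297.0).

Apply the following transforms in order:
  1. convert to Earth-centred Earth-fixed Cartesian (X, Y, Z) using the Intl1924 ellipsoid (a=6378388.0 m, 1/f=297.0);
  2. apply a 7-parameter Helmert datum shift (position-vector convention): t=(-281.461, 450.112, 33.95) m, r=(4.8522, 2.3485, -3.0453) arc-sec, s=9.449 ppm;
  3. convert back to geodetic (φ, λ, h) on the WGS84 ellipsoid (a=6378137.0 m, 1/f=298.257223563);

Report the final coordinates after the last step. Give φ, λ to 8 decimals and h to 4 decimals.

φ=-36.79087732°, λ=138.48833794°, h=3640.9682 m

start: φ=-36.796043°, λ=138.491298°, h=2975.597 m
→ ECEF (a=6378388.000, f=1/297.0): X=-3831286.7823, Y=3390673.7099, Z=-3801135.3352
→ Helmert 7p (PV): X=-3831597.6642, Y=3391301.8453, Z=-3801013.9159
→ geod (Bowring, a=6378137.000): φ=-36.79087732°, λ=138.48833794°, h=3640.9682 m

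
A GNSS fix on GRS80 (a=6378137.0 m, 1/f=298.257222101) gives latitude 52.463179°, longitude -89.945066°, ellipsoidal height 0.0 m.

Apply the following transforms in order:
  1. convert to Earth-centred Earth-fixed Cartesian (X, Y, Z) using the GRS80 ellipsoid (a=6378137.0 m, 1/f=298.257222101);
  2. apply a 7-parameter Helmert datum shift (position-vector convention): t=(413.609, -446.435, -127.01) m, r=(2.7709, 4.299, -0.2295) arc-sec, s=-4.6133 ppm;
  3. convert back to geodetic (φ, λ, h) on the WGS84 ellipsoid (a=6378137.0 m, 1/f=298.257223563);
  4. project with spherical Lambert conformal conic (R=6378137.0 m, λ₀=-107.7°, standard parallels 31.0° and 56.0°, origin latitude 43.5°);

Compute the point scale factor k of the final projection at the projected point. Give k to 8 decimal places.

0.98764194

start: φ=52.463179°, λ=-89.945066°, h=0.000 m
→ ECEF (a=6378137.000, f=1/298.257222101): X=3733.6960, Y=-3894217.7850, Z=5034369.2552
→ Helmert 7p (PV): X=4247.8815, Y=-3894713.8889, Z=5034166.6288
→ geod (Bowring, a=6378137.000): φ=52.45853063°, λ=-89.93750874°, h=141.9285 m
→ into lcc (λ₀=-107.7°): φ=52.45853063°, λ−λ₀=17.76249126°
scale k = 0.98764194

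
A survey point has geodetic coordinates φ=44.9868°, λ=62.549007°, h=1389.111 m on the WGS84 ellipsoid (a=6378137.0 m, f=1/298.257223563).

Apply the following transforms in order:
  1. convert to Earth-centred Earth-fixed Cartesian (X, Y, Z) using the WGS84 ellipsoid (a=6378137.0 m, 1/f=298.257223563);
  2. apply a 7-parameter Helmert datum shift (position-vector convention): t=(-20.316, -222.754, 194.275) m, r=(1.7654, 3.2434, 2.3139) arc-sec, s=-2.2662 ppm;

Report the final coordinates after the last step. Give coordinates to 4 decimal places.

X=2083494.6717 m, Y=4010480.1631 m, Z=4487478.7028 m

start: φ=44.986800°, λ=62.549007°, h=1389.111 m
→ ECEF (a=6378137.000, f=1/298.257223563): X=2083494.1420, Y=4010727.0396, Z=4487293.0312
→ Helmert 7p (PV): X=2083494.6717, Y=4010480.1631, Z=4487478.7028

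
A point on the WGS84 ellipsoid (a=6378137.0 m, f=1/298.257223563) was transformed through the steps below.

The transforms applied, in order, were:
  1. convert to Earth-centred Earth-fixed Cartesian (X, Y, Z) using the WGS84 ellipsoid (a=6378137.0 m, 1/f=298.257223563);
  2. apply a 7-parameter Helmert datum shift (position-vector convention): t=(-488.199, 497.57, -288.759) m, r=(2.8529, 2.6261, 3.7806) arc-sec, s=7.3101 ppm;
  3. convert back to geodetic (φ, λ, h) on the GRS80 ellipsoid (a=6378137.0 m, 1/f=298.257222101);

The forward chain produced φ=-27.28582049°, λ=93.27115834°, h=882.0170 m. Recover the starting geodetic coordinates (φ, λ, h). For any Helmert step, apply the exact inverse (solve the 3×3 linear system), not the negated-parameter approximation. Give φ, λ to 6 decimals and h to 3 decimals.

φ=-27.286512°, λ=93.265122°, h=237.072 m

start: φ=-27.285820°, λ=93.271158°, h=882.017 m
→ ECEF (a=6378137.000, f=1/298.257222101): X=-323722.3846, Y=5663978.1541, Z=-2906802.6151
→ Helmert⁻¹: X=-323091.0133, Y=5663404.9041, Z=-2906575.0548
→ geod (Bowring, a=6378137.000): φ=-27.28651200°, λ=93.26512200°, h=237.0720 m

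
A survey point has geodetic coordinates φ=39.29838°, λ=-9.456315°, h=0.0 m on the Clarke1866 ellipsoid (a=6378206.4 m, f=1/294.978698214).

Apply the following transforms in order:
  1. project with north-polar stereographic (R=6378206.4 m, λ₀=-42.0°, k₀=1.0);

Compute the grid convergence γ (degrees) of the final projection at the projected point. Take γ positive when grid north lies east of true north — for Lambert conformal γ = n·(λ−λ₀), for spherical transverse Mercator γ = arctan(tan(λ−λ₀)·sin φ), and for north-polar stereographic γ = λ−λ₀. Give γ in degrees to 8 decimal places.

start: φ=39.298380°, λ=-9.456315°, h=0.000 m
→ into stereo (λ₀=-42.0°): φ=39.29838000°, λ−λ₀=32.54368500°
convergence γ = 32.54368500°

32.54368500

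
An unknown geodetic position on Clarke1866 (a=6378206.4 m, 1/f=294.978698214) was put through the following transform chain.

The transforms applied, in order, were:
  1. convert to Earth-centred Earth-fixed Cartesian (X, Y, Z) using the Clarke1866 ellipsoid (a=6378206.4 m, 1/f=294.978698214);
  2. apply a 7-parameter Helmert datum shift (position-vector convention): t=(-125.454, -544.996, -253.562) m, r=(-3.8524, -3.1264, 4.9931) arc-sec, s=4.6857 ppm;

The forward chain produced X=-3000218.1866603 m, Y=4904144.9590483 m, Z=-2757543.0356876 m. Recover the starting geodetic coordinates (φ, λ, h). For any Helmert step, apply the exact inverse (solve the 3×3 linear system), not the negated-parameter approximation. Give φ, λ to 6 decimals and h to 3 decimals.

start: X=-3000218.1867, Y=4904144.9590, Z=-2757543.0357 m
→ Helmert⁻¹: X=-3000001.7343, Y=4904791.0900, Z=-2757139.4756
→ geod (Bowring, a=6378206.400): φ=-25.77168300°, λ=121.45192400°, h=2278.7120 m

φ=-25.771683°, λ=121.451924°, h=2278.712 m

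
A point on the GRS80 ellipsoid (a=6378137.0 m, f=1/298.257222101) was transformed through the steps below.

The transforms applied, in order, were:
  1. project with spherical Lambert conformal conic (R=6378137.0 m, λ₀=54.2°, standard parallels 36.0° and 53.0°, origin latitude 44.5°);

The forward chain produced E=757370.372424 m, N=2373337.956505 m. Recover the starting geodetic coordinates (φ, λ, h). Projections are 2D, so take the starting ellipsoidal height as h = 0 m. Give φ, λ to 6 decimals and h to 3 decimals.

start: E=757370.3724, N=2373337.9565 m
→ lcc⁻¹: φ=64.93028600°, λ=69.35898700°

φ=64.930286°, λ=69.358987°, h=0.000 m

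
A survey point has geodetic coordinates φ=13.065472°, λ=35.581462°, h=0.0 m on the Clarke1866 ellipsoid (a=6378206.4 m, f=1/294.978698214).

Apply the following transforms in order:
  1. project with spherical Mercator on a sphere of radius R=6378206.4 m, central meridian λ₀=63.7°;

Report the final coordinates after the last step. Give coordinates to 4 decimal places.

E=-3130175.3908 m, N=1467229.2472 m

start: φ=13.065472°, λ=35.581462°, h=0.000 m
→ merc (R=6378206.4, λ₀=63.7°): E=-3130175.3908, N=1467229.2472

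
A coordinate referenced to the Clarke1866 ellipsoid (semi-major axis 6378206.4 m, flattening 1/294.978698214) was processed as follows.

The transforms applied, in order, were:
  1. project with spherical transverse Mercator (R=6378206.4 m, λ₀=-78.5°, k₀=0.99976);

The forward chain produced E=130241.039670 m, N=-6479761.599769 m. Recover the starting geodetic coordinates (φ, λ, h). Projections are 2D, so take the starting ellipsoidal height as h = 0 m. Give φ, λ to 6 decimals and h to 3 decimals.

start: E=130241.0397, N=-6479761.5998 m
→ tm⁻¹: φ=-58.20274600°, λ=-76.27881900°

φ=-58.202746°, λ=-76.278819°, h=0.000 m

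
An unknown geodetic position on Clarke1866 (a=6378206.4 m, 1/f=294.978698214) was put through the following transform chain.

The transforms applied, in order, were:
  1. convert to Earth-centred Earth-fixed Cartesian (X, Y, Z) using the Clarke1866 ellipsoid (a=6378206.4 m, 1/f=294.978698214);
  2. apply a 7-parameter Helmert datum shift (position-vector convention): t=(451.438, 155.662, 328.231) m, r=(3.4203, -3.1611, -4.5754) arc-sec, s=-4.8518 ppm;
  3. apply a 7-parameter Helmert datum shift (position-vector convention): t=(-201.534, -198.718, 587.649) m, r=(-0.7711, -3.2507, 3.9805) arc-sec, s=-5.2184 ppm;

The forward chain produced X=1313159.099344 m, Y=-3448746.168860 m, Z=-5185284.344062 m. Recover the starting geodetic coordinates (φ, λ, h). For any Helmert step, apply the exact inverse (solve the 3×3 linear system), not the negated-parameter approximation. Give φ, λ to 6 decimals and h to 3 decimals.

φ=-54.750358°, λ=-69.160888°, h=1294.650 m

start: X=1313159.0993, Y=-3448746.1689, Z=-5185284.3441 m
→ Helmert⁻¹: X=1313219.2070, Y=-3448571.4023, Z=-5185932.6434
→ Helmert⁻¹: X=1312771.1586, Y=-3448800.6756, Z=-5186248.9677
→ geod (Bowring, a=6378206.400): φ=-54.75035800°, λ=-69.16088800°, h=1294.6500 m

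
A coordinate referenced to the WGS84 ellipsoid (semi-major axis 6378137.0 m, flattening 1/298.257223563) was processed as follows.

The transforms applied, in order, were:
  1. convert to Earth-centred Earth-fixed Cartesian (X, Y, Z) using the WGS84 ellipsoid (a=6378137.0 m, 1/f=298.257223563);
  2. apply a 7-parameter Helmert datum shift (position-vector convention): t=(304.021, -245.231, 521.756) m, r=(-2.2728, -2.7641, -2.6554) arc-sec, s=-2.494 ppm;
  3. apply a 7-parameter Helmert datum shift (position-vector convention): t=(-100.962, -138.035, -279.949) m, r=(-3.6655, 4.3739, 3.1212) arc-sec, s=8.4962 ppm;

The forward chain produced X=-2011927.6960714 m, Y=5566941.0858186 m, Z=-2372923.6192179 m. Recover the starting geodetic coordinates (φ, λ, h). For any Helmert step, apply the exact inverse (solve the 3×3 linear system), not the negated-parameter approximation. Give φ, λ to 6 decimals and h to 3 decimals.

φ=-21.977019°, λ=109.870241°, h=2547.314 m

start: X=-2011927.6961, Y=5566941.0858, Z=-2372923.6192 m
→ Helmert⁻¹: X=-2011675.0890, Y=5567104.4254, Z=-2372567.2379
→ Helmert⁻¹: X=-2012087.6007, Y=5567363.7861, Z=-2373006.6030
→ geod (Bowring, a=6378137.000): φ=-21.97701900°, λ=109.87024100°, h=2547.3140 m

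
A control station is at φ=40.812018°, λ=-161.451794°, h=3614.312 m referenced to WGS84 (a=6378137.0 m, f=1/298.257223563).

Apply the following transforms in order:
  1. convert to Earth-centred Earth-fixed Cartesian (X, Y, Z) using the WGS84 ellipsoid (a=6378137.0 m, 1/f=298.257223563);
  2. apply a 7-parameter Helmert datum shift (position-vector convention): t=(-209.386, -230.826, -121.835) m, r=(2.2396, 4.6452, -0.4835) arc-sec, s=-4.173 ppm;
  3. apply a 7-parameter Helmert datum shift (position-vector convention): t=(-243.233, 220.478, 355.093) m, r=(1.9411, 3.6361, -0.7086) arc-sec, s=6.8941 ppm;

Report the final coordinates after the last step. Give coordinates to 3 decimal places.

start: φ=40.812018°, λ=-161.451794°, h=3614.312 m
→ ECEF (a=6378137.000, f=1/298.257223563): X=-4585745.1912, Y=-1538660.2636, Z=4149007.8397
→ Helmert 7p (PV): X=-4585845.6100, Y=-1538918.9687, Z=4148955.2575
→ Helmert 7p (PV): X=-4586052.6055, Y=-1538732.3908, Z=4149405.3126

X=-4586052.606 m, Y=-1538732.391 m, Z=4149405.313 m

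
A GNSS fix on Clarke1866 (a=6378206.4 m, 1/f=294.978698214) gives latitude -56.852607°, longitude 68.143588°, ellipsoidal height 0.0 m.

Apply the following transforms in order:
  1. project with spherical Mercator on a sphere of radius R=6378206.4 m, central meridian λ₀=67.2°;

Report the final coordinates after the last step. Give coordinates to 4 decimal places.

start: φ=-56.852607°, λ=68.143588°, h=0.000 m
→ merc (R=6378206.4, λ₀=67.2°): E=105040.8786, N=-7730136.4118

E=105040.8786 m, N=-7730136.4118 m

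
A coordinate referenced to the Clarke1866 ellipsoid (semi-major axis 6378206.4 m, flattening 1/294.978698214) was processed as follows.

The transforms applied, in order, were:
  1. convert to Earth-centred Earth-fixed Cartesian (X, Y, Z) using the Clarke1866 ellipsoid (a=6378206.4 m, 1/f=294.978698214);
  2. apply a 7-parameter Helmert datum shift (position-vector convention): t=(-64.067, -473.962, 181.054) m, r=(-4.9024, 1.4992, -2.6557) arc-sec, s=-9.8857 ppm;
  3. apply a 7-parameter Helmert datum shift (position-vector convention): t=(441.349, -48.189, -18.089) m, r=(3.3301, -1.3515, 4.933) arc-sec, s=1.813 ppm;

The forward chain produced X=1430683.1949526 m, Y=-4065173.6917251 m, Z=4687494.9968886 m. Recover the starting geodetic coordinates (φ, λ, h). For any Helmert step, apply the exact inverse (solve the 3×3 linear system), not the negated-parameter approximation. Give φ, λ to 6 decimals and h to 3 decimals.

φ=47.601749°, λ=-70.614426°, h=556.707 m

start: X=1430683.1950, Y=-4065173.6917, Z=4687494.9969 m
→ Helmert⁻¹: X=1430172.7472, Y=-4065076.6568, Z=4687560.8464
→ Helmert⁻¹: X=1430269.2184, Y=-4064735.8681, Z=4687339.9179
→ geod (Bowring, a=6378206.400): φ=47.60174900°, λ=-70.61442600°, h=556.7070 m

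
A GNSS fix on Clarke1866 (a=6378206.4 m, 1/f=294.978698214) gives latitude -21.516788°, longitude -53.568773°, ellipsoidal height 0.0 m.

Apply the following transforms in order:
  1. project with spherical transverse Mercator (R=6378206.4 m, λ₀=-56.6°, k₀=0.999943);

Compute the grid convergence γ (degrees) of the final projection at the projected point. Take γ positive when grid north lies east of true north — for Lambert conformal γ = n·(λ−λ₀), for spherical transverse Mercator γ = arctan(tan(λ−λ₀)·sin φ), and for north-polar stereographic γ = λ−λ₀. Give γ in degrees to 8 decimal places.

start: φ=-21.516788°, λ=-53.568773°, h=0.000 m
→ into tm (λ₀=-56.6°): φ=-21.51678800°, λ−λ₀=3.03122700°
convergence γ = -1.11267326°

-1.11267326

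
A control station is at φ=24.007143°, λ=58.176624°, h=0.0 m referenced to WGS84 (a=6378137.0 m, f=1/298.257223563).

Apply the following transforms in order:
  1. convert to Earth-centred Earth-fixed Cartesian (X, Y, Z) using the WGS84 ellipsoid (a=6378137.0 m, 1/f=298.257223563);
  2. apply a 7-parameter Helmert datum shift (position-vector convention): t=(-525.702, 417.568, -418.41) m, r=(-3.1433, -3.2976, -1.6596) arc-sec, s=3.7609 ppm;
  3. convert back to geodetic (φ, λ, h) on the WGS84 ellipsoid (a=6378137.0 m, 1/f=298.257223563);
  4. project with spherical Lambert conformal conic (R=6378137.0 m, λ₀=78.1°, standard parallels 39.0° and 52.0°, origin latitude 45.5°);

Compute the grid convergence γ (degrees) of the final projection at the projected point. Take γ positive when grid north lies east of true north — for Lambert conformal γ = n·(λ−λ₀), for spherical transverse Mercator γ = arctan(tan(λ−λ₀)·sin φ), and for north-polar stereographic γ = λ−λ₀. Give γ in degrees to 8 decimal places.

-14.23635299

start: φ=24.007143°, λ=58.176624°, h=0.000 m
→ ECEF (a=6378137.000, f=1/298.257223563): X=3073976.0497, Y=4953302.3210, Z=2579006.1501
→ Helmert 7p (PV): X=3073460.5316, Y=4953753.0867, Z=2578571.0996
→ geod (Bowring, a=6378137.000): φ=24.00314630°, λ=58.18326505°, h=-75.3947 m
→ into lcc (λ₀=78.1°): φ=24.00314630°, λ−λ₀=-19.91673495°
convergence γ = -14.23635299°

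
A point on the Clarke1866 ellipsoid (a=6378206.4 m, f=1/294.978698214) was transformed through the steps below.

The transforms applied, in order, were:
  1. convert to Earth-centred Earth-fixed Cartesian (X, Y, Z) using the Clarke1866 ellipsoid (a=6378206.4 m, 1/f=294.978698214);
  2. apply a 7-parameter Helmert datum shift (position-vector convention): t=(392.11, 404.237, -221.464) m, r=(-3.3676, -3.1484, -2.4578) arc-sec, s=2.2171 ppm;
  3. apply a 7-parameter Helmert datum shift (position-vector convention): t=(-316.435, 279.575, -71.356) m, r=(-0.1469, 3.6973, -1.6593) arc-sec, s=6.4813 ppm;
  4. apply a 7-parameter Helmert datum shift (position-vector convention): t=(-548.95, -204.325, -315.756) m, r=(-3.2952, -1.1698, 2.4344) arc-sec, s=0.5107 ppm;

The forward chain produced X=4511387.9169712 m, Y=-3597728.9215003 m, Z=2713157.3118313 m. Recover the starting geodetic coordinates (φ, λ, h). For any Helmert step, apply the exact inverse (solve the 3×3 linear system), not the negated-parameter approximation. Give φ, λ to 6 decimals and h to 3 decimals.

start: X=4511387.9170, Y=-3597728.9215, Z=2713157.3118 m
→ Helmert⁻¹: X=4511907.4911, Y=-3597619.3581, Z=2713388.6194
→ Helmert⁻¹: X=4512174.9842, Y=-3597841.2485, Z=2713520.7072
→ Helmert⁻¹: X=4511857.1669, Y=-3598228.0496, Z=2713608.5394
→ geod (Bowring, a=6378206.400): φ=25.33381100°, λ=-38.57253100°, h=2853.9150 m

φ=25.333811°, λ=-38.572531°, h=2853.915 m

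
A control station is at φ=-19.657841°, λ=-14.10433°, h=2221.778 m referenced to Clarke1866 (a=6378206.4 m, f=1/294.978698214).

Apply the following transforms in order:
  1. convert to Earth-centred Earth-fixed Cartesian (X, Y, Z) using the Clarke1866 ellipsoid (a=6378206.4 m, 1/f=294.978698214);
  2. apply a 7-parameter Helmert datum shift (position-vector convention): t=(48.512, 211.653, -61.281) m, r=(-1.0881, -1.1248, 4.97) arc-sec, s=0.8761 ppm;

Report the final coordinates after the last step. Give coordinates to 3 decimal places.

start: φ=-19.657841°, λ=-14.104330°, h=2221.778 m
→ ECEF (a=6378206.400, f=1/294.978698214): X=5829661.9049, Y=-1464778.2276, Z=-2132685.0263
→ Helmert 7p (PV): X=5829762.4485, Y=-1464438.6411, Z=-2132708.6584

X=5829762.448 m, Y=-1464438.641 m, Z=-2132708.658 m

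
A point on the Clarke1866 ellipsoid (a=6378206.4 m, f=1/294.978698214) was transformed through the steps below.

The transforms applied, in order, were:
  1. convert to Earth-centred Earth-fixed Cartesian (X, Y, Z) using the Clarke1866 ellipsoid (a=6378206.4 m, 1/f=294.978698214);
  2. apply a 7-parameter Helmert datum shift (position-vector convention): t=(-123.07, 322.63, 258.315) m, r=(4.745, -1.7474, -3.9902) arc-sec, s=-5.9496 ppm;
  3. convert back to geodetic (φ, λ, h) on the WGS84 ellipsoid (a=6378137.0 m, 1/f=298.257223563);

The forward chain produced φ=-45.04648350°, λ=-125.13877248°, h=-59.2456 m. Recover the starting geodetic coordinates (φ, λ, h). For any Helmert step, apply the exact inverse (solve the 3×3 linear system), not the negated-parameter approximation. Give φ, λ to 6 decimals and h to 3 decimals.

start: φ=-45.046484°, λ=-125.138772°, h=-59.246 m
→ ECEF (a=6378137.000, f=1/298.257223563): X=-2598011.7061, Y=-3691284.4699, Z=-4490957.7828
→ Helmert⁻¹: X=-2597870.7222, Y=-3691782.6355, Z=-4491135.8834
→ geod (Bowring, a=6378206.400): φ=-45.04767900°, λ=-125.13367000°, h=346.8520 m

φ=-45.047679°, λ=-125.133670°, h=346.852 m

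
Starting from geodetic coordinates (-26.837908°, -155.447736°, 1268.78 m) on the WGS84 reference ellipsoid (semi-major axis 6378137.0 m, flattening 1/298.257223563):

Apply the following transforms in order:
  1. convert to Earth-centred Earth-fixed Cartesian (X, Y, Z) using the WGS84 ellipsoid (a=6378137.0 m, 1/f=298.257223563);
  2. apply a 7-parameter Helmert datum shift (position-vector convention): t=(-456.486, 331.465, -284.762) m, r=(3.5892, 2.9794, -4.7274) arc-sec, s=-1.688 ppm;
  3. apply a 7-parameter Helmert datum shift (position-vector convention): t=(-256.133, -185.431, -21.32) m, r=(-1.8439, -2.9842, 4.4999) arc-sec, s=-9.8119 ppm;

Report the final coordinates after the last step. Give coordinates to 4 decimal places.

start: φ=-26.837908°, λ=-155.447736°, h=1268.780 m
→ ECEF (a=6378137.000, f=1/298.257223563): X=-5181118.5890, Y=-2366881.8045, Z=-2862774.2601
→ Helmert 7p (PV): X=-5181661.9273, Y=-2366377.7831, Z=-2863020.5369
→ Helmert 7p (PV): X=-5181774.1725, Y=-2366678.6318, Z=-2863067.5778

X=-5181774.1725 m, Y=-2366678.6318 m, Z=-2863067.5778 m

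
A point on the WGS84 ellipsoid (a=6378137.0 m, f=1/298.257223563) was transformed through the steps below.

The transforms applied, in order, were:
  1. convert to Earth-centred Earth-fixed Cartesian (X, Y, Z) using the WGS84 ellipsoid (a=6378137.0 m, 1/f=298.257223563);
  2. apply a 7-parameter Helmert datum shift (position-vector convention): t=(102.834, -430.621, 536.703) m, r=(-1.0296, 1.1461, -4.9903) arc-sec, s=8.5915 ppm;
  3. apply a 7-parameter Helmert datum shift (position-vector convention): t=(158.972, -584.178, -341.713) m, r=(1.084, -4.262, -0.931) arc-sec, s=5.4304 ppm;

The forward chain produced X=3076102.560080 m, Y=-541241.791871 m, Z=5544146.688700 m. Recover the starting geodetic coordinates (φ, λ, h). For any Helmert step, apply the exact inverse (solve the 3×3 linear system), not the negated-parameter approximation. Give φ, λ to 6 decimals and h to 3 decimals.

φ=60.770736°, λ=-9.959637°, h=1048.232 m

start: X=3076102.5601, Y=-541241.7919, Z=5544146.6887 m
→ Helmert⁻¹: X=3076043.8872, Y=-540611.6559, Z=5544397.5746
→ Helmert⁻¹: X=3075896.8902, Y=-540129.6496, Z=5543827.6369
→ geod (Bowring, a=6378137.000): φ=60.77073600°, λ=-9.95963700°, h=1048.2320 m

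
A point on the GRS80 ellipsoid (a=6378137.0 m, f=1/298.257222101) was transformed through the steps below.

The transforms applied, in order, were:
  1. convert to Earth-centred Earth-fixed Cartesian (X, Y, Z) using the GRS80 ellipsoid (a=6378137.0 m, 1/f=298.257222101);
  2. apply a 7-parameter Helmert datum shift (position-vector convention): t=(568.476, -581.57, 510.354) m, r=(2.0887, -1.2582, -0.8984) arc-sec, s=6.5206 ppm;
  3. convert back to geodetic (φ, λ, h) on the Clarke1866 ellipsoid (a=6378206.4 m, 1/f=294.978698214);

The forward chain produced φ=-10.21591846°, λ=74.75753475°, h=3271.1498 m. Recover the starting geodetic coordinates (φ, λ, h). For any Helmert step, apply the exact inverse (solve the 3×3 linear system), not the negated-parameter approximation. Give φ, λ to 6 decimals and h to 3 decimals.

φ=-10.219705°, λ=74.764215°, h=3787.259 m

start: φ=-10.215918°, λ=74.757535°, h=3271.150 m
→ ECEF (a=6378206.400, f=1/294.978698214): X=1651295.9120, Y=6060023.5408, Z=-1124269.9358
→ Helmert⁻¹: X=1650683.4137, Y=6060561.3914, Z=-1124844.3958
→ geod (Bowring, a=6378137.000): φ=-10.21970500°, λ=74.76421500°, h=3787.2590 m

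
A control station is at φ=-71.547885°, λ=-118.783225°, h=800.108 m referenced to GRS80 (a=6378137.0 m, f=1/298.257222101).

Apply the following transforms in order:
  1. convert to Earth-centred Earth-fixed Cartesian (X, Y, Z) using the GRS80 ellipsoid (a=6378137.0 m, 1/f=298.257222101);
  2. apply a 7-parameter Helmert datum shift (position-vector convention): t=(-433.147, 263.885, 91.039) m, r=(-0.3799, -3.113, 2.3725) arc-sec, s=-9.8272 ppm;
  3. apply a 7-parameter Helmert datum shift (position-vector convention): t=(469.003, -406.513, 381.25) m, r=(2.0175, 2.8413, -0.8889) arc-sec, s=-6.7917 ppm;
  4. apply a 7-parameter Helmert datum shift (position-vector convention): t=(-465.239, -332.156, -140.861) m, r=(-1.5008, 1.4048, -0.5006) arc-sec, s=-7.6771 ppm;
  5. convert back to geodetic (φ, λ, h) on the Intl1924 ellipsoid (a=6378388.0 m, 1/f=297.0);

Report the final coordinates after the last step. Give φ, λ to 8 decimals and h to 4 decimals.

start: φ=-71.547885°, λ=-118.783225°, h=800.108 m
→ ECEF (a=6378137.000, f=1/298.257222101): X=-975088.3621, Y=-1774909.8828, Z=-6028666.6270
→ Helmert 7p (PV): X=-975400.5262, Y=-1774650.8745, Z=-6028527.7902
→ Helmert 7p (PV): X=-975015.5889, Y=-1774982.1658, Z=-6028109.5182
→ Helmert 7p (PV): X=-975518.7055, Y=-1775342.1895, Z=-6028184.5455
→ geod (Bowring, a=6378388.000): φ=-71.54202843°, λ=-118.78800560°, h=359.5425 m

φ=-71.54202843°, λ=-118.78800560°, h=359.5425 m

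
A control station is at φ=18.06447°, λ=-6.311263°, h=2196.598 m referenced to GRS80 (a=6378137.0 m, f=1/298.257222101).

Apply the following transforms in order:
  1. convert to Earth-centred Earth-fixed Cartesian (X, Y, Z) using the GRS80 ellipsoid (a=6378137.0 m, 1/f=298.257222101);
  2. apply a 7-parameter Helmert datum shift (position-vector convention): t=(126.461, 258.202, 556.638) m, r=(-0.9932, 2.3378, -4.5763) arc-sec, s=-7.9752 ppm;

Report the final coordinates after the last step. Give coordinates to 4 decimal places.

X=6031099.2247 m, Y=-666890.9258 m, Z=1966326.5331 m

start: φ=18.064470°, λ=-6.311263°, h=2196.598 m
→ ECEF (a=6378137.000, f=1/298.257222101): X=6031013.3805, Y=-667030.1071, Z=1965850.7161
→ Helmert 7p (PV): X=6031099.2247, Y=-666890.9258, Z=1966326.5331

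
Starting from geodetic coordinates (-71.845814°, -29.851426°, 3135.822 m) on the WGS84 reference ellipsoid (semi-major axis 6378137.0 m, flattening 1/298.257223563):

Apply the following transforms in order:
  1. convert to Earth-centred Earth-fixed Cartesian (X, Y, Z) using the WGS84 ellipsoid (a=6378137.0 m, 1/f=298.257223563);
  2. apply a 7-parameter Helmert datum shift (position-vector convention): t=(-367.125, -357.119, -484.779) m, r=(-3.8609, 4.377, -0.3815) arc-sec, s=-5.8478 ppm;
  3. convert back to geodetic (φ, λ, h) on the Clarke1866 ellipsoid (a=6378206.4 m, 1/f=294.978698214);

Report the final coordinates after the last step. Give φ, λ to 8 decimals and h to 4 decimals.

φ=-71.85014662°, λ=-29.87033381°, h=3660.9550 m

start: φ=-71.845814°, λ=-29.851426°, h=3135.822 m
→ ECEF (a=6378137.000, f=1/298.257223563): X=1729676.8876, Y=-992658.0304, Z=-6041327.3815
→ Helmert 7p (PV): X=1729169.6138, Y=-993125.6256, Z=-6041794.9554
→ geod (Bowring, a=6378206.400): φ=-71.85014662°, λ=-29.87033381°, h=3660.9550 m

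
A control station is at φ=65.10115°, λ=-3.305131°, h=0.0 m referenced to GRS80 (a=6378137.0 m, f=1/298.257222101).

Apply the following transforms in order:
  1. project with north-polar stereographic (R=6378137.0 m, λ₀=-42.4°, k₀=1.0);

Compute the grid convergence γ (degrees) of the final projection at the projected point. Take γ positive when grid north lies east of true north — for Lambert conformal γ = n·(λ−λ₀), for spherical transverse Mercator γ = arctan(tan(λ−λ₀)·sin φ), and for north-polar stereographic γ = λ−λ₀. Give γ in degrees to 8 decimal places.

start: φ=65.101150°, λ=-3.305131°, h=0.000 m
→ into stereo (λ₀=-42.4°): φ=65.10115000°, λ−λ₀=39.09486900°
convergence γ = 39.09486900°

39.09486900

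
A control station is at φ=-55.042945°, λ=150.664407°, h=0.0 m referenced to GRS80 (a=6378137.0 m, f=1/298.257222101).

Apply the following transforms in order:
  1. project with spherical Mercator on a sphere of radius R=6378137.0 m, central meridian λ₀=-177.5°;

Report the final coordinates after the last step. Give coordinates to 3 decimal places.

start: φ=-55.042945°, λ=150.664407°, h=0.000 m
→ merc (R=6378137.0, λ₀=-177.5°): E=-3543922.0019, N=-7370205.3268

E=-3543922.002 m, N=-7370205.327 m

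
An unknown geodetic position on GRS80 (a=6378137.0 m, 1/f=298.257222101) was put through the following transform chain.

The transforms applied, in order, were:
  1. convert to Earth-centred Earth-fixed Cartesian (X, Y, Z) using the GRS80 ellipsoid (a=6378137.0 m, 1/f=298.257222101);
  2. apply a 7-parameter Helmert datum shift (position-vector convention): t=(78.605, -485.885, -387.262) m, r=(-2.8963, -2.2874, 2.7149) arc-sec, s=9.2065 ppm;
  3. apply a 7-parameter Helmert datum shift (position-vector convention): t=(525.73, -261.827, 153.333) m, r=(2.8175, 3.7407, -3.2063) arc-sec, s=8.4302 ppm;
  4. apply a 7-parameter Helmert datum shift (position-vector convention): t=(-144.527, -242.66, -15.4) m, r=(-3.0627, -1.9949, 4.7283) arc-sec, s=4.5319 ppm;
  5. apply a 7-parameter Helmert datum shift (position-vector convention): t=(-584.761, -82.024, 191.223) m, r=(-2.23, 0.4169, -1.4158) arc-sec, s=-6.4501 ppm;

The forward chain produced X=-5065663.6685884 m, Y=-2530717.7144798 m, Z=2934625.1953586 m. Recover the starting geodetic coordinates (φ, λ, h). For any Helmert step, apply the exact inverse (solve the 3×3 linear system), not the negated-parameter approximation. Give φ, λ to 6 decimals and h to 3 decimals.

start: X=-5065663.6686, Y=-2530717.7145, Z=2934625.1954 m
→ Helmert⁻¹: X=-5065100.1382, Y=-2530718.5052, Z=2934415.3019
→ Helmert⁻¹: X=-5064962.2823, Y=-2530391.8426, Z=2934428.8172
→ Helmert⁻¹: X=-5065459.1923, Y=-2530147.3467, Z=2934193.4445
→ Helmert⁻¹: X=-5065491.9139, Y=-2529612.7058, Z=2934574.3440
→ geod (Bowring, a=6378137.000): φ=27.55486200°, λ=-153.46330800°, h=3702.8730 m

φ=27.554862°, λ=-153.463308°, h=3702.873 m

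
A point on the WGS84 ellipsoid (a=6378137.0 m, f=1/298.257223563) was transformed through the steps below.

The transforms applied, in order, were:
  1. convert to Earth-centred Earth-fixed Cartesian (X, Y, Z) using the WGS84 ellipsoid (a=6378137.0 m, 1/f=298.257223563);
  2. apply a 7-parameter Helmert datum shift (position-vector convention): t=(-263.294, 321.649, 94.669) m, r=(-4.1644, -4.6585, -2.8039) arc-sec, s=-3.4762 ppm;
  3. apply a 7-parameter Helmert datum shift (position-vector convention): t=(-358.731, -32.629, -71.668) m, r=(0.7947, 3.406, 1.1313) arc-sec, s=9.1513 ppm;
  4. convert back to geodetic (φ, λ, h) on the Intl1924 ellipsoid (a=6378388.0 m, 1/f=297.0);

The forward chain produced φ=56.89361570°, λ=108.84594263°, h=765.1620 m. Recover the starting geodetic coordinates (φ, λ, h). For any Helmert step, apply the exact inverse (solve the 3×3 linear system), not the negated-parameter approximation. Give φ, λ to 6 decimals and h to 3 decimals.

φ=56.897316°, λ=108.838239°, h=637.947 m

start: φ=56.893616°, λ=108.845943°, h=765.162 m
→ ECEF (a=6378388.000, f=1/297.0): X=-1128166.7012, Y=3305277.9742, Z=5320190.4480
→ Helmert⁻¹: X=-1127867.3717, Y=3305307.0393, Z=5320182.0702
→ Helmert⁻¹: X=-1127532.7660, Y=3304874.1392, Z=5320198.0844
→ geod (Bowring, a=6378137.000): φ=56.89731600°, λ=108.83823900°, h=637.9470 m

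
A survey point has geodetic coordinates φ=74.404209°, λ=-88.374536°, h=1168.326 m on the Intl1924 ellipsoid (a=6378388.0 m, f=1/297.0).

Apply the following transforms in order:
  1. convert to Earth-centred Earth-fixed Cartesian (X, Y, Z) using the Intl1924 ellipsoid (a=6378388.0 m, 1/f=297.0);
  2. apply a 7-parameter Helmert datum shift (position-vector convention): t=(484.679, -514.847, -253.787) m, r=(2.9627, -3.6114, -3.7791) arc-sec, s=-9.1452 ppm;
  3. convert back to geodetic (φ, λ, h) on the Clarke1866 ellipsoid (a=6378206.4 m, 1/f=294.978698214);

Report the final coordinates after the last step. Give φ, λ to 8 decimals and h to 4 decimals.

start: φ=74.404209°, λ=-88.374536°, h=1168.326 m
→ ECEF (a=6378388.000, f=1/297.0): X=48803.8135, Y=-1719818.0455, Z=6122493.3927
→ Helmert 7p (PV): X=49149.3416, Y=-1720405.9987, Z=6122159.7662
→ geod (Bowring, a=6378206.400): φ=74.39893198°, λ=-88.36359318°, h=1325.1809 m

φ=74.39893198°, λ=-88.36359318°, h=1325.1809 m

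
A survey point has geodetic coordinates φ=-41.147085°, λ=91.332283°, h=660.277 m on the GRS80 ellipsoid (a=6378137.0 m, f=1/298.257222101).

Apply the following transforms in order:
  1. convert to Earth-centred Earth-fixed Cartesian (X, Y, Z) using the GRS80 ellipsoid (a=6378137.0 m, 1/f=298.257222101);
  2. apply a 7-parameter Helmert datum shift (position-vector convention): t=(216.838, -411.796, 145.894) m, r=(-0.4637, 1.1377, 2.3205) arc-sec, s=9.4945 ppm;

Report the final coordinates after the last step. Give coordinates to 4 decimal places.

start: φ=-41.147085°, λ=91.332283°, h=660.277 m
→ ECEF (a=6378137.000, f=1/298.257222101): X=-111843.8045, Y=4809055.5681, Z=-4175171.7492
→ Helmert 7p (PV): X=-111705.1606, Y=4808678.7872, Z=-4175075.6907

X=-111705.1606 m, Y=4808678.7872 m, Z=-4175075.6907 m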